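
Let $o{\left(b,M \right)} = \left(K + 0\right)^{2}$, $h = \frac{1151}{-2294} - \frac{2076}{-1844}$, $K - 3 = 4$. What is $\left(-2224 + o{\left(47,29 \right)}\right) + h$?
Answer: $- \frac{2299476475}{1057534} \approx -2174.4$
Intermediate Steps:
$K = 7$ ($K = 3 + 4 = 7$)
$h = \frac{659975}{1057534}$ ($h = 1151 \left(- \frac{1}{2294}\right) - - \frac{519}{461} = - \frac{1151}{2294} + \frac{519}{461} = \frac{659975}{1057534} \approx 0.62407$)
$o{\left(b,M \right)} = 49$ ($o{\left(b,M \right)} = \left(7 + 0\right)^{2} = 7^{2} = 49$)
$\left(-2224 + o{\left(47,29 \right)}\right) + h = \left(-2224 + 49\right) + \frac{659975}{1057534} = -2175 + \frac{659975}{1057534} = - \frac{2299476475}{1057534}$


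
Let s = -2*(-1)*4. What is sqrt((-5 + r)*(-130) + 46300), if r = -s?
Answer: sqrt(47990) ≈ 219.07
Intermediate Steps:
s = 8 (s = 2*4 = 8)
r = -8 (r = -1*8 = -8)
sqrt((-5 + r)*(-130) + 46300) = sqrt((-5 - 8)*(-130) + 46300) = sqrt(-13*(-130) + 46300) = sqrt(1690 + 46300) = sqrt(47990)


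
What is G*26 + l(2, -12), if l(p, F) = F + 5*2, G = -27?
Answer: -704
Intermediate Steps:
l(p, F) = 10 + F (l(p, F) = F + 10 = 10 + F)
G*26 + l(2, -12) = -27*26 + (10 - 12) = -702 - 2 = -704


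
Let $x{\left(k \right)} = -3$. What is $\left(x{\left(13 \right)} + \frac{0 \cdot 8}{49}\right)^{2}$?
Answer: $9$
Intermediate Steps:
$\left(x{\left(13 \right)} + \frac{0 \cdot 8}{49}\right)^{2} = \left(-3 + \frac{0 \cdot 8}{49}\right)^{2} = \left(-3 + 0 \cdot \frac{1}{49}\right)^{2} = \left(-3 + 0\right)^{2} = \left(-3\right)^{2} = 9$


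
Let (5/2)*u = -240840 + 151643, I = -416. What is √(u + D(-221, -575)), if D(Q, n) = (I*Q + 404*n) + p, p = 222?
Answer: 16*I*√17170/5 ≈ 419.31*I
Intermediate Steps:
D(Q, n) = 222 - 416*Q + 404*n (D(Q, n) = (-416*Q + 404*n) + 222 = 222 - 416*Q + 404*n)
u = -178394/5 (u = 2*(-240840 + 151643)/5 = (⅖)*(-89197) = -178394/5 ≈ -35679.)
√(u + D(-221, -575)) = √(-178394/5 + (222 - 416*(-221) + 404*(-575))) = √(-178394/5 + (222 + 91936 - 232300)) = √(-178394/5 - 140142) = √(-879104/5) = 16*I*√17170/5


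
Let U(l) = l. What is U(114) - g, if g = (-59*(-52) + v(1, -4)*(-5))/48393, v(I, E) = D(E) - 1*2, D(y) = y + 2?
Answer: 5513714/48393 ≈ 113.94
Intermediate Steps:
D(y) = 2 + y
v(I, E) = E (v(I, E) = (2 + E) - 1*2 = (2 + E) - 2 = E)
g = 3088/48393 (g = (-59*(-52) - 4*(-5))/48393 = (3068 + 20)*(1/48393) = 3088*(1/48393) = 3088/48393 ≈ 0.063811)
U(114) - g = 114 - 1*3088/48393 = 114 - 3088/48393 = 5513714/48393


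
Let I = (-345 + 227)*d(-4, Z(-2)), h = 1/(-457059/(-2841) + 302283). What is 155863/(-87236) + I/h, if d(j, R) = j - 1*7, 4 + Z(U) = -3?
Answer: 32431363928433851/82612492 ≈ 3.9257e+8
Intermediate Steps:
Z(U) = -7 (Z(U) = -4 - 3 = -7)
h = 947/286414354 (h = 1/(-457059*(-1/2841) + 302283) = 1/(152353/947 + 302283) = 1/(286414354/947) = 947/286414354 ≈ 3.3064e-6)
d(j, R) = -7 + j (d(j, R) = j - 7 = -7 + j)
I = 1298 (I = (-345 + 227)*(-7 - 4) = -118*(-11) = 1298)
155863/(-87236) + I/h = 155863/(-87236) + 1298/(947/286414354) = 155863*(-1/87236) + 1298*(286414354/947) = -155863/87236 + 371765831492/947 = 32431363928433851/82612492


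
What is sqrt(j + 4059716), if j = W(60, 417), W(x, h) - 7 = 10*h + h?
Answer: 3*sqrt(451590) ≈ 2016.0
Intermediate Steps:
W(x, h) = 7 + 11*h (W(x, h) = 7 + (10*h + h) = 7 + 11*h)
j = 4594 (j = 7 + 11*417 = 7 + 4587 = 4594)
sqrt(j + 4059716) = sqrt(4594 + 4059716) = sqrt(4064310) = 3*sqrt(451590)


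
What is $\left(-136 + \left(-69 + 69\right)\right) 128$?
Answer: $-17408$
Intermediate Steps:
$\left(-136 + \left(-69 + 69\right)\right) 128 = \left(-136 + 0\right) 128 = \left(-136\right) 128 = -17408$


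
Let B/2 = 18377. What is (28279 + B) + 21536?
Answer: 86569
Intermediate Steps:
B = 36754 (B = 2*18377 = 36754)
(28279 + B) + 21536 = (28279 + 36754) + 21536 = 65033 + 21536 = 86569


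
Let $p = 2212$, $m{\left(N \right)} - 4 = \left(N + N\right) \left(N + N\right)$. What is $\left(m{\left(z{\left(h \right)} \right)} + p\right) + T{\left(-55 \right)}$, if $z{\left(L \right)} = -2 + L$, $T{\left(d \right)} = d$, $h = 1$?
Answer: $2165$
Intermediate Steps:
$m{\left(N \right)} = 4 + 4 N^{2}$ ($m{\left(N \right)} = 4 + \left(N + N\right) \left(N + N\right) = 4 + 2 N 2 N = 4 + 4 N^{2}$)
$\left(m{\left(z{\left(h \right)} \right)} + p\right) + T{\left(-55 \right)} = \left(\left(4 + 4 \left(-2 + 1\right)^{2}\right) + 2212\right) - 55 = \left(\left(4 + 4 \left(-1\right)^{2}\right) + 2212\right) - 55 = \left(\left(4 + 4 \cdot 1\right) + 2212\right) - 55 = \left(\left(4 + 4\right) + 2212\right) - 55 = \left(8 + 2212\right) - 55 = 2220 - 55 = 2165$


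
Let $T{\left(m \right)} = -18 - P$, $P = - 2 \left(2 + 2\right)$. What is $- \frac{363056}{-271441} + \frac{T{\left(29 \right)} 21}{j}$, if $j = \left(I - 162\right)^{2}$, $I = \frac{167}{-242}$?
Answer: $\frac{559425961066856}{420754082068681} \approx 1.3296$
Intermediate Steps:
$P = -8$ ($P = \left(-2\right) 4 = -8$)
$I = - \frac{167}{242}$ ($I = 167 \left(- \frac{1}{242}\right) = - \frac{167}{242} \approx -0.69008$)
$j = \frac{1550075641}{58564}$ ($j = \left(- \frac{167}{242} - 162\right)^{2} = \left(- \frac{39371}{242}\right)^{2} = \frac{1550075641}{58564} \approx 26468.0$)
$T{\left(m \right)} = -10$ ($T{\left(m \right)} = -18 - -8 = -18 + 8 = -10$)
$- \frac{363056}{-271441} + \frac{T{\left(29 \right)} 21}{j} = - \frac{363056}{-271441} + \frac{\left(-10\right) 21}{\frac{1550075641}{58564}} = \left(-363056\right) \left(- \frac{1}{271441}\right) - \frac{12298440}{1550075641} = \frac{363056}{271441} - \frac{12298440}{1550075641} = \frac{559425961066856}{420754082068681}$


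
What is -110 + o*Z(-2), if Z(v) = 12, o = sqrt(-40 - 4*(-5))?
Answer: -110 + 24*I*sqrt(5) ≈ -110.0 + 53.666*I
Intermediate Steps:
o = 2*I*sqrt(5) (o = sqrt(-40 + 20) = sqrt(-20) = 2*I*sqrt(5) ≈ 4.4721*I)
-110 + o*Z(-2) = -110 + (2*I*sqrt(5))*12 = -110 + 24*I*sqrt(5)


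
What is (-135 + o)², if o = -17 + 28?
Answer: 15376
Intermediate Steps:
o = 11
(-135 + o)² = (-135 + 11)² = (-124)² = 15376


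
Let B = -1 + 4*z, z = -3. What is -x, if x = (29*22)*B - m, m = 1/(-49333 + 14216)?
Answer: 291260397/35117 ≈ 8294.0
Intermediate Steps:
B = -13 (B = -1 + 4*(-3) = -1 - 12 = -13)
m = -1/35117 (m = 1/(-35117) = -1/35117 ≈ -2.8476e-5)
x = -291260397/35117 (x = (29*22)*(-13) - 1*(-1/35117) = 638*(-13) + 1/35117 = -8294 + 1/35117 = -291260397/35117 ≈ -8294.0)
-x = -1*(-291260397/35117) = 291260397/35117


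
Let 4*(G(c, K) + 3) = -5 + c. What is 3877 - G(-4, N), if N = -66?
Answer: 15529/4 ≈ 3882.3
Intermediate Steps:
G(c, K) = -17/4 + c/4 (G(c, K) = -3 + (-5 + c)/4 = -3 + (-5/4 + c/4) = -17/4 + c/4)
3877 - G(-4, N) = 3877 - (-17/4 + (¼)*(-4)) = 3877 - (-17/4 - 1) = 3877 - 1*(-21/4) = 3877 + 21/4 = 15529/4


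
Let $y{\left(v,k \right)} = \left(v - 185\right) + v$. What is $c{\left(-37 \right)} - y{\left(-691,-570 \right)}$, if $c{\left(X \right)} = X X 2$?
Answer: $4305$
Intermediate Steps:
$y{\left(v,k \right)} = -185 + 2 v$ ($y{\left(v,k \right)} = \left(-185 + v\right) + v = -185 + 2 v$)
$c{\left(X \right)} = 2 X^{2}$ ($c{\left(X \right)} = X^{2} \cdot 2 = 2 X^{2}$)
$c{\left(-37 \right)} - y{\left(-691,-570 \right)} = 2 \left(-37\right)^{2} - \left(-185 + 2 \left(-691\right)\right) = 2 \cdot 1369 - \left(-185 - 1382\right) = 2738 - -1567 = 2738 + 1567 = 4305$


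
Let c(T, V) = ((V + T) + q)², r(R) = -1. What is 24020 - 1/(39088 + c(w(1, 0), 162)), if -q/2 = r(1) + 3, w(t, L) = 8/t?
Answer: 1600788879/66644 ≈ 24020.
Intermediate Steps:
q = -4 (q = -2*(-1 + 3) = -2*2 = -4)
c(T, V) = (-4 + T + V)² (c(T, V) = ((V + T) - 4)² = ((T + V) - 4)² = (-4 + T + V)²)
24020 - 1/(39088 + c(w(1, 0), 162)) = 24020 - 1/(39088 + (-4 + 8/1 + 162)²) = 24020 - 1/(39088 + (-4 + 8*1 + 162)²) = 24020 - 1/(39088 + (-4 + 8 + 162)²) = 24020 - 1/(39088 + 166²) = 24020 - 1/(39088 + 27556) = 24020 - 1/66644 = 1600788879/66644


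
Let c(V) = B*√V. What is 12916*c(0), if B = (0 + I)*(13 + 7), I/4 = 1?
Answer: 0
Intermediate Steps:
I = 4 (I = 4*1 = 4)
B = 80 (B = (0 + 4)*(13 + 7) = 4*20 = 80)
c(V) = 80*√V
12916*c(0) = 12916*(80*√0) = 12916*(80*0) = 12916*0 = 0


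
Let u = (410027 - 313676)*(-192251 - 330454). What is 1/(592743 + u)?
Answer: -1/50362556712 ≈ -1.9856e-11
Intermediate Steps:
u = -50363149455 (u = 96351*(-522705) = -50363149455)
1/(592743 + u) = 1/(592743 - 50363149455) = 1/(-50362556712) = -1/50362556712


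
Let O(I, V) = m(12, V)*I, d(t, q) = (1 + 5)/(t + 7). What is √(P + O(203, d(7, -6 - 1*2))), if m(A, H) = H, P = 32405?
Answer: 2*√8123 ≈ 180.26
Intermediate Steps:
d(t, q) = 6/(7 + t)
O(I, V) = I*V (O(I, V) = V*I = I*V)
√(P + O(203, d(7, -6 - 1*2))) = √(32405 + 203*(6/(7 + 7))) = √(32405 + 203*(6/14)) = √(32405 + 203*(6*(1/14))) = √(32405 + 203*(3/7)) = √(32405 + 87) = √32492 = 2*√8123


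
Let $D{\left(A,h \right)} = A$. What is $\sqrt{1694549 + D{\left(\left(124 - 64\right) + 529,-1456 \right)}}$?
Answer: $\sqrt{1695138} \approx 1302.0$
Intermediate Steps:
$\sqrt{1694549 + D{\left(\left(124 - 64\right) + 529,-1456 \right)}} = \sqrt{1694549 + \left(\left(124 - 64\right) + 529\right)} = \sqrt{1694549 + \left(60 + 529\right)} = \sqrt{1694549 + 589} = \sqrt{1695138}$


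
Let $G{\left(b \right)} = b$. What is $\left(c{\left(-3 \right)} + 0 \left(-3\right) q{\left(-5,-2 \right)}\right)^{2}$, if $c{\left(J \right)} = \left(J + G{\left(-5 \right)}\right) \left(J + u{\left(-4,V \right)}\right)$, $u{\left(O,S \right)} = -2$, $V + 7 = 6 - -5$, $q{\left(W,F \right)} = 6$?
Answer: $1600$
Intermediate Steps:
$V = 4$ ($V = -7 + \left(6 - -5\right) = -7 + \left(6 + 5\right) = -7 + 11 = 4$)
$c{\left(J \right)} = \left(-5 + J\right) \left(-2 + J\right)$ ($c{\left(J \right)} = \left(J - 5\right) \left(J - 2\right) = \left(-5 + J\right) \left(-2 + J\right)$)
$\left(c{\left(-3 \right)} + 0 \left(-3\right) q{\left(-5,-2 \right)}\right)^{2} = \left(\left(10 + \left(-3\right)^{2} - -21\right) + 0 \left(-3\right) 6\right)^{2} = \left(\left(10 + 9 + 21\right) + 0 \cdot 6\right)^{2} = \left(40 + 0\right)^{2} = 40^{2} = 1600$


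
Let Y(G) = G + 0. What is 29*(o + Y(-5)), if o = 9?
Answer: 116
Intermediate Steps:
Y(G) = G
29*(o + Y(-5)) = 29*(9 - 5) = 29*4 = 116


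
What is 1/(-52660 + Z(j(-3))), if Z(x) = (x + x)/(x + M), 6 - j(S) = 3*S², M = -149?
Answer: -85/4476079 ≈ -1.8990e-5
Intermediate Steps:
j(S) = 6 - 3*S²
Z(x) = 2*x/(-149 + x) (Z(x) = (x + x)/(x - 149) = (2*x)/(-149 + x) = 2*x/(-149 + x))
1/(-52660 + Z(j(-3))) = 1/(-52660 + 2*(6 - 3*(-3)²)/(-149 + (6 - 3*(-3)²))) = 1/(-52660 + 2*(6 - 3*9)/(-149 + (6 - 3*9))) = 1/(-52660 + 2*(6 - 27)/(-149 + (6 - 27))) = 1/(-52660 + 2*(-21)/(-149 - 21)) = 1/(-52660 + 2*(-21)/(-170)) = 1/(-52660 + 2*(-21)*(-1/170)) = 1/(-52660 + 21/85) = 1/(-4476079/85) = -85/4476079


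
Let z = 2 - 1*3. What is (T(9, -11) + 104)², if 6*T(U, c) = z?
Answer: 388129/36 ≈ 10781.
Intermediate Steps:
z = -1 (z = 2 - 3 = -1)
T(U, c) = -⅙ (T(U, c) = (⅙)*(-1) = -⅙)
(T(9, -11) + 104)² = (-⅙ + 104)² = (623/6)² = 388129/36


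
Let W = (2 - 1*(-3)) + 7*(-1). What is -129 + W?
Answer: -131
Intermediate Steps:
W = -2 (W = (2 + 3) - 7 = 5 - 7 = -2)
-129 + W = -129 - 2 = -131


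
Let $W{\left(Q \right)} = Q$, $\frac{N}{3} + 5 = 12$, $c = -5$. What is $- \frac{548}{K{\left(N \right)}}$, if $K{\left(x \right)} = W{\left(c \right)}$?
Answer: $\frac{548}{5} \approx 109.6$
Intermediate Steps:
$N = 21$ ($N = -15 + 3 \cdot 12 = -15 + 36 = 21$)
$K{\left(x \right)} = -5$
$- \frac{548}{K{\left(N \right)}} = - \frac{548}{-5} = \left(-548\right) \left(- \frac{1}{5}\right) = \frac{548}{5}$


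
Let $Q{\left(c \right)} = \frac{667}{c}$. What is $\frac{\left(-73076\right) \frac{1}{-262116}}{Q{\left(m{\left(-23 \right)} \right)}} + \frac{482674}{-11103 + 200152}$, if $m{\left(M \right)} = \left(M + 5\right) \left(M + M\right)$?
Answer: $\frac{115731077150}{39917507301} \approx 2.8993$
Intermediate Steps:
$m{\left(M \right)} = 2 M \left(5 + M\right)$ ($m{\left(M \right)} = \left(5 + M\right) 2 M = 2 M \left(5 + M\right)$)
$\frac{\left(-73076\right) \frac{1}{-262116}}{Q{\left(m{\left(-23 \right)} \right)}} + \frac{482674}{-11103 + 200152} = \frac{\left(-73076\right) \frac{1}{-262116}}{667 \frac{1}{2 \left(-23\right) \left(5 - 23\right)}} + \frac{482674}{-11103 + 200152} = \frac{\left(-73076\right) \left(- \frac{1}{262116}\right)}{667 \frac{1}{2 \left(-23\right) \left(-18\right)}} + \frac{482674}{189049} = \frac{18269}{65529 \cdot \frac{667}{828}} + 482674 \cdot \frac{1}{189049} = \frac{18269}{65529 \cdot 667 \cdot \frac{1}{828}} + \frac{482674}{189049} = \frac{18269}{65529 \cdot \frac{29}{36}} + \frac{482674}{189049} = \frac{18269}{65529} \cdot \frac{36}{29} + \frac{482674}{189049} = \frac{73076}{211149} + \frac{482674}{189049} = \frac{115731077150}{39917507301}$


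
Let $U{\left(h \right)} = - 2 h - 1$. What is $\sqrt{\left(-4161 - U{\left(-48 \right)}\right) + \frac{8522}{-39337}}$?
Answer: $\frac{i \sqrt{6586067795578}}{39337} \approx 65.24 i$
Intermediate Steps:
$U{\left(h \right)} = -1 - 2 h$
$\sqrt{\left(-4161 - U{\left(-48 \right)}\right) + \frac{8522}{-39337}} = \sqrt{\left(-4161 - \left(-1 - -96\right)\right) + \frac{8522}{-39337}} = \sqrt{\left(-4161 - \left(-1 + 96\right)\right) + 8522 \left(- \frac{1}{39337}\right)} = \sqrt{\left(-4161 - 95\right) - \frac{8522}{39337}} = \sqrt{-4256 - \frac{8522}{39337}} = \sqrt{- \frac{167426794}{39337}} = \frac{i \sqrt{6586067795578}}{39337}$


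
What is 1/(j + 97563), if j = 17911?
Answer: 1/115474 ≈ 8.6600e-6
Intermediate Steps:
1/(j + 97563) = 1/(17911 + 97563) = 1/115474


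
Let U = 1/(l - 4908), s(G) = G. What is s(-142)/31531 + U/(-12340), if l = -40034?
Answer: -78750936229/17486596932680 ≈ -0.0045035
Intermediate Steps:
U = -1/44942 (U = 1/(-40034 - 4908) = 1/(-44942) = -1/44942 ≈ -2.2251e-5)
s(-142)/31531 + U/(-12340) = -142/31531 - 1/44942/(-12340) = -142*1/31531 - 1/44942*(-1/12340) = -142/31531 + 1/554584280 = -78750936229/17486596932680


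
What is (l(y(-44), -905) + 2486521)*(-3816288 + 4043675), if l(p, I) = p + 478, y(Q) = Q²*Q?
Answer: 546141507405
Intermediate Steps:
y(Q) = Q³
l(p, I) = 478 + p
(l(y(-44), -905) + 2486521)*(-3816288 + 4043675) = ((478 + (-44)³) + 2486521)*(-3816288 + 4043675) = ((478 - 85184) + 2486521)*227387 = (-84706 + 2486521)*227387 = 2401815*227387 = 546141507405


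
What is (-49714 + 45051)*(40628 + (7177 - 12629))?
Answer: -164025688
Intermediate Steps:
(-49714 + 45051)*(40628 + (7177 - 12629)) = -4663*(40628 - 5452) = -4663*35176 = -164025688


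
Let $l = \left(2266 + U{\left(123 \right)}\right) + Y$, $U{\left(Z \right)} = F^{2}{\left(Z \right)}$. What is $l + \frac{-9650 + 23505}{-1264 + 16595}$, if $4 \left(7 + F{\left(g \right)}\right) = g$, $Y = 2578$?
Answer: $\frac{1326797779}{245296} \approx 5409.0$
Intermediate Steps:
$F{\left(g \right)} = -7 + \frac{g}{4}$
$U{\left(Z \right)} = \left(-7 + \frac{Z}{4}\right)^{2}$
$l = \frac{86529}{16}$ ($l = \left(2266 + \frac{\left(-28 + 123\right)^{2}}{16}\right) + 2578 = \left(2266 + \frac{95^{2}}{16}\right) + 2578 = \left(2266 + \frac{1}{16} \cdot 9025\right) + 2578 = \left(2266 + \frac{9025}{16}\right) + 2578 = \frac{45281}{16} + 2578 = \frac{86529}{16} \approx 5408.1$)
$l + \frac{-9650 + 23505}{-1264 + 16595} = \frac{86529}{16} + \frac{-9650 + 23505}{-1264 + 16595} = \frac{86529}{16} + \frac{13855}{15331} = \frac{1326797779}{245296}$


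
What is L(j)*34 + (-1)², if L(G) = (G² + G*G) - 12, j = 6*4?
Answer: 38761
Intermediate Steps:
j = 24
L(G) = -12 + 2*G² (L(G) = (G² + G²) - 12 = 2*G² - 12 = -12 + 2*G²)
L(j)*34 + (-1)² = (-12 + 2*24²)*34 + (-1)² = (-12 + 2*576)*34 + 1 = (-12 + 1152)*34 + 1 = 1140*34 + 1 = 38760 + 1 = 38761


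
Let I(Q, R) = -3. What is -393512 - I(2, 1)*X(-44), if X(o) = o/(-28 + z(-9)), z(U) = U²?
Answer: -20856268/53 ≈ -3.9351e+5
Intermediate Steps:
X(o) = o/53 (X(o) = o/(-28 + (-9)²) = o/(-28 + 81) = o/53)
-393512 - I(2, 1)*X(-44) = -393512 - (-3)*(1/53)*(-44) = -393512 - (-3)*(-44)/53 = -393512 - 1*132/53 = -393512 - 132/53 = -20856268/53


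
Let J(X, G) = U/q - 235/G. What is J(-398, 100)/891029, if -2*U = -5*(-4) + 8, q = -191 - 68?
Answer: -1699/659361460 ≈ -2.5767e-6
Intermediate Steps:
q = -259
U = -14 (U = -(-5*(-4) + 8)/2 = -(20 + 8)/2 = -½*28 = -14)
J(X, G) = 2/37 - 235/G (J(X, G) = -14/(-259) - 235/G = -14*(-1/259) - 235/G = 2/37 - 235/G)
J(-398, 100)/891029 = (2/37 - 235/100)/891029 = (2/37 - 235*1/100)*(1/891029) = (2/37 - 47/20)*(1/891029) = -1699/740*1/891029 = -1699/659361460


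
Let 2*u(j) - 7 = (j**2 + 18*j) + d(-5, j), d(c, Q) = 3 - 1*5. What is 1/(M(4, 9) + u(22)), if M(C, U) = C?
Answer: 2/893 ≈ 0.0022396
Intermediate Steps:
d(c, Q) = -2 (d(c, Q) = 3 - 5 = -2)
u(j) = 5/2 + j**2/2 + 9*j (u(j) = 7/2 + ((j**2 + 18*j) - 2)/2 = 7/2 + (-2 + j**2 + 18*j)/2 = 7/2 + (-1 + j**2/2 + 9*j) = 5/2 + j**2/2 + 9*j)
1/(M(4, 9) + u(22)) = 1/(4 + (5/2 + (1/2)*22**2 + 9*22)) = 1/(4 + (5/2 + (1/2)*484 + 198)) = 1/(4 + (5/2 + 242 + 198)) = 1/(4 + 885/2) = 1/(893/2) = 2/893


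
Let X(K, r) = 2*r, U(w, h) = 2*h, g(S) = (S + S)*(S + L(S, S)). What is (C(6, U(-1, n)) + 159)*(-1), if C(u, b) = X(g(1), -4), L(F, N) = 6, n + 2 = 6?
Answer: -151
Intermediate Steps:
n = 4 (n = -2 + 6 = 4)
g(S) = 2*S*(6 + S) (g(S) = (S + S)*(S + 6) = (2*S)*(6 + S) = 2*S*(6 + S))
C(u, b) = -8 (C(u, b) = 2*(-4) = -8)
(C(6, U(-1, n)) + 159)*(-1) = (-8 + 159)*(-1) = 151*(-1) = -151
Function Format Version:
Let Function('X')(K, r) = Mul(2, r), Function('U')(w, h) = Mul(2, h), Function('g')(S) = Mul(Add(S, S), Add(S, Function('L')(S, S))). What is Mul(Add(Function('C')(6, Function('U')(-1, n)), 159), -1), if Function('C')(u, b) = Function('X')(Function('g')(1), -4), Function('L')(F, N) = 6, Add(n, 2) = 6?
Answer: -151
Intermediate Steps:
n = 4 (n = Add(-2, 6) = 4)
Function('g')(S) = Mul(2, S, Add(6, S)) (Function('g')(S) = Mul(Add(S, S), Add(S, 6)) = Mul(Mul(2, S), Add(6, S)) = Mul(2, S, Add(6, S)))
Function('C')(u, b) = -8 (Function('C')(u, b) = Mul(2, -4) = -8)
Mul(Add(Function('C')(6, Function('U')(-1, n)), 159), -1) = Mul(Add(-8, 159), -1) = Mul(151, -1) = -151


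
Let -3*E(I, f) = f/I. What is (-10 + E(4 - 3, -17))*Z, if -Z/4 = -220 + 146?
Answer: -3848/3 ≈ -1282.7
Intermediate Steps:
E(I, f) = -f/(3*I)
Z = 296 (Z = -4*(-220 + 146) = -4*(-74) = 296)
(-10 + E(4 - 3, -17))*Z = (-10 - ⅓*(-17)/(4 - 3))*296 = (-10 - ⅓*(-17)/1)*296 = (-10 - ⅓*(-17)*1)*296 = (-10 + 17/3)*296 = -13/3*296 = -3848/3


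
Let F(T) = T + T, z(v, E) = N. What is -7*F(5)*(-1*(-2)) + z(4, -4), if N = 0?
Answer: -140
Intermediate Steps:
z(v, E) = 0
F(T) = 2*T
-7*F(5)*(-1*(-2)) + z(4, -4) = -7*2*5*(-1*(-2)) + 0 = -70*2 + 0 = -7*20 + 0 = -140 + 0 = -140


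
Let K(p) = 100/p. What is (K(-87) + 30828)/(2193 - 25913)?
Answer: -335242/257955 ≈ -1.2996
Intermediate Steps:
(K(-87) + 30828)/(2193 - 25913) = (100/(-87) + 30828)/(2193 - 25913) = (100*(-1/87) + 30828)/(-23720) = (-100/87 + 30828)*(-1/23720) = (2681936/87)*(-1/23720) = -335242/257955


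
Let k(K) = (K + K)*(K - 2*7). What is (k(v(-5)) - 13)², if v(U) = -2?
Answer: 2601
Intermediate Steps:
k(K) = 2*K*(-14 + K) (k(K) = (2*K)*(K - 14) = (2*K)*(-14 + K) = 2*K*(-14 + K))
(k(v(-5)) - 13)² = (2*(-2)*(-14 - 2) - 13)² = (2*(-2)*(-16) - 13)² = (64 - 13)² = 51² = 2601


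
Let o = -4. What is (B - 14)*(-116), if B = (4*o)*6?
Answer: 12760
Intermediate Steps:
B = -96 (B = (4*(-4))*6 = -16*6 = -96)
(B - 14)*(-116) = (-96 - 14)*(-116) = -110*(-116) = 12760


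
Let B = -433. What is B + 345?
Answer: -88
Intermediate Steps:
B + 345 = -433 + 345 = -88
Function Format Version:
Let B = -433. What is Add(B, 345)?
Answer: -88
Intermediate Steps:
Add(B, 345) = Add(-433, 345) = -88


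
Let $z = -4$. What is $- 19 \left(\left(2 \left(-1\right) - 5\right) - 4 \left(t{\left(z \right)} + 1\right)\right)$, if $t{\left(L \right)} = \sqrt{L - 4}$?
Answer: $209 + 152 i \sqrt{2} \approx 209.0 + 214.96 i$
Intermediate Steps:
$t{\left(L \right)} = \sqrt{-4 + L}$
$- 19 \left(\left(2 \left(-1\right) - 5\right) - 4 \left(t{\left(z \right)} + 1\right)\right) = - 19 \left(\left(2 \left(-1\right) - 5\right) - 4 \left(\sqrt{-4 - 4} + 1\right)\right) = - 19 \left(\left(-2 - 5\right) - 4 \left(\sqrt{-8} + 1\right)\right) = - 19 \left(-7 - 4 \left(2 i \sqrt{2} + 1\right)\right) = - 19 \left(-7 - 4 \left(1 + 2 i \sqrt{2}\right)\right) = - 19 \left(-7 - \left(4 + 8 i \sqrt{2}\right)\right) = - 19 \left(-11 - 8 i \sqrt{2}\right) = 209 + 152 i \sqrt{2}$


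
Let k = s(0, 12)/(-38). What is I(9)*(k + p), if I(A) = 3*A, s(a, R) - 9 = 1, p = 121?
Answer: 61938/19 ≈ 3259.9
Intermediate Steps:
s(a, R) = 10 (s(a, R) = 9 + 1 = 10)
k = -5/19 (k = 10/(-38) = 10*(-1/38) = -5/19 ≈ -0.26316)
I(9)*(k + p) = (3*9)*(-5/19 + 121) = 27*(2294/19) = 61938/19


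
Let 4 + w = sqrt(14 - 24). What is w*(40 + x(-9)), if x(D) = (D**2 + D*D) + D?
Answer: -772 + 193*I*sqrt(10) ≈ -772.0 + 610.32*I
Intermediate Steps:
w = -4 + I*sqrt(10) (w = -4 + sqrt(14 - 24) = -4 + sqrt(-10) = -4 + I*sqrt(10) ≈ -4.0 + 3.1623*I)
x(D) = D + 2*D**2 (x(D) = (D**2 + D**2) + D = 2*D**2 + D = D + 2*D**2)
w*(40 + x(-9)) = (-4 + I*sqrt(10))*(40 - 9*(1 + 2*(-9))) = (-4 + I*sqrt(10))*(40 - 9*(1 - 18)) = (-4 + I*sqrt(10))*(40 - 9*(-17)) = (-4 + I*sqrt(10))*(40 + 153) = (-4 + I*sqrt(10))*193 = -772 + 193*I*sqrt(10)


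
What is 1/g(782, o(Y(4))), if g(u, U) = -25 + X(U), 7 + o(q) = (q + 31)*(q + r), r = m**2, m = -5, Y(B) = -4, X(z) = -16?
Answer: -1/41 ≈ -0.024390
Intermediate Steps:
r = 25 (r = (-5)**2 = 25)
o(q) = -7 + (25 + q)*(31 + q) (o(q) = -7 + (q + 31)*(q + 25) = -7 + (31 + q)*(25 + q) = -7 + (25 + q)*(31 + q))
g(u, U) = -41 (g(u, U) = -25 - 16 = -41)
1/g(782, o(Y(4))) = 1/(-41) = -1/41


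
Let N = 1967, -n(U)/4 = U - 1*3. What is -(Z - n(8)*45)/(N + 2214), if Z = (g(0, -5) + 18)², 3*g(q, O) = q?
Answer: -1224/4181 ≈ -0.29275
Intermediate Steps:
n(U) = 12 - 4*U (n(U) = -4*(U - 1*3) = -4*(U - 3) = -4*(-3 + U) = 12 - 4*U)
g(q, O) = q/3
Z = 324 (Z = ((⅓)*0 + 18)² = (0 + 18)² = 18² = 324)
-(Z - n(8)*45)/(N + 2214) = -(324 - (12 - 4*8)*45)/(1967 + 2214) = -(324 - (12 - 32)*45)/4181 = -(324 - 1*(-20)*45)/4181 = -(324 + 20*45)/4181 = -(324 + 900)/4181 = -1224/4181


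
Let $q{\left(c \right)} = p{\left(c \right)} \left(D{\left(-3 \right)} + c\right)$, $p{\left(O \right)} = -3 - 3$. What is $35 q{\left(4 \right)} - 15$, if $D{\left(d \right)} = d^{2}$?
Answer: $-2745$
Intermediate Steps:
$p{\left(O \right)} = -6$ ($p{\left(O \right)} = -3 - 3 = -6$)
$q{\left(c \right)} = -54 - 6 c$ ($q{\left(c \right)} = - 6 \left(\left(-3\right)^{2} + c\right) = - 6 \left(9 + c\right) = -54 - 6 c$)
$35 q{\left(4 \right)} - 15 = 35 \left(-54 - 24\right) - 15 = 35 \left(-78\right) - 15 = -2730 - 15 = -2745$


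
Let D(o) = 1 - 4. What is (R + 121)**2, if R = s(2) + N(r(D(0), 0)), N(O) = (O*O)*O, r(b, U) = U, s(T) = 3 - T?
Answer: 14884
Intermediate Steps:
D(o) = -3
N(O) = O**3 (N(O) = O**2*O = O**3)
R = 1 (R = (3 - 1*2) + 0**3 = (3 - 2) + 0 = 1 + 0 = 1)
(R + 121)**2 = (1 + 121)**2 = 122**2 = 14884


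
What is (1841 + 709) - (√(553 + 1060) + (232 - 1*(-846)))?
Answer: 1472 - √1613 ≈ 1431.8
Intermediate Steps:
(1841 + 709) - (√(553 + 1060) + (232 - 1*(-846))) = 2550 - (√1613 + (232 + 846)) = 2550 - (√1613 + 1078) = 2550 - (1078 + √1613) = 2550 + (-1078 - √1613) = 1472 - √1613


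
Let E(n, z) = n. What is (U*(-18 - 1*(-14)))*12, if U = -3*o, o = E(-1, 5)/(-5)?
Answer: 144/5 ≈ 28.800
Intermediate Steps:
o = ⅕ (o = -1/(-5) = -1*(-⅕) = ⅕ ≈ 0.20000)
U = -⅗ (U = -3*⅕ = -⅗ ≈ -0.60000)
(U*(-18 - 1*(-14)))*12 = -3*(-18 - 1*(-14))/5*12 = -3*(-18 + 14)/5*12 = -⅗*(-4)*12 = (12/5)*12 = 144/5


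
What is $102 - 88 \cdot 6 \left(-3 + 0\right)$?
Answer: $1686$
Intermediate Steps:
$102 - 88 \cdot 6 \left(-3 + 0\right) = 102 - 88 \cdot 6 \left(-3\right) = 102 - -1584 = 102 + 1584 = 1686$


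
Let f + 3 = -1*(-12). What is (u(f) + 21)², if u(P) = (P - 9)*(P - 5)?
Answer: 441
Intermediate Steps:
f = 9 (f = -3 - 1*(-12) = -3 + 12 = 9)
u(P) = (-9 + P)*(-5 + P)
(u(f) + 21)² = ((45 + 9² - 14*9) + 21)² = ((45 + 81 - 126) + 21)² = (0 + 21)² = 21² = 441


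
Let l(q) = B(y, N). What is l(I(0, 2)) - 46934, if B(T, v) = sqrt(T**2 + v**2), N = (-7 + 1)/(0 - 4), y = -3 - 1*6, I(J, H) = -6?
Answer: -46934 + 3*sqrt(37)/2 ≈ -46925.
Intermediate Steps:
y = -9 (y = -3 - 6 = -9)
N = 3/2 (N = -6/(-4) = -6*(-1/4) = 3/2 ≈ 1.5000)
l(q) = 3*sqrt(37)/2 (l(q) = sqrt((-9)**2 + (3/2)**2) = sqrt(81 + 9/4) = sqrt(333/4) = 3*sqrt(37)/2)
l(I(0, 2)) - 46934 = 3*sqrt(37)/2 - 46934 = -46934 + 3*sqrt(37)/2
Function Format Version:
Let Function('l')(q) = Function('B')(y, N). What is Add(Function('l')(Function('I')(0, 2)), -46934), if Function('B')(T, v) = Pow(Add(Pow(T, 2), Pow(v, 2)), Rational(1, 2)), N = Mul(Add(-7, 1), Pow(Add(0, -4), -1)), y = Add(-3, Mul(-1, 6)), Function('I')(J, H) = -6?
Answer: Add(-46934, Mul(Rational(3, 2), Pow(37, Rational(1, 2)))) ≈ -46925.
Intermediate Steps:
y = -9 (y = Add(-3, -6) = -9)
N = Rational(3, 2) (N = Mul(-6, Pow(-4, -1)) = Mul(-6, Rational(-1, 4)) = Rational(3, 2) ≈ 1.5000)
Function('l')(q) = Mul(Rational(3, 2), Pow(37, Rational(1, 2))) (Function('l')(q) = Pow(Add(Pow(-9, 2), Pow(Rational(3, 2), 2)), Rational(1, 2)) = Pow(Add(81, Rational(9, 4)), Rational(1, 2)) = Pow(Rational(333, 4), Rational(1, 2)) = Mul(Rational(3, 2), Pow(37, Rational(1, 2))))
Add(Function('l')(Function('I')(0, 2)), -46934) = Add(Mul(Rational(3, 2), Pow(37, Rational(1, 2))), -46934) = Add(-46934, Mul(Rational(3, 2), Pow(37, Rational(1, 2))))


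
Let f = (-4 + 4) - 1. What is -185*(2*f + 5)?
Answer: -555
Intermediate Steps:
f = -1 (f = 0 - 1 = -1)
-185*(2*f + 5) = -185*(2*(-1) + 5) = -185*(-2 + 5) = -185*3 = -555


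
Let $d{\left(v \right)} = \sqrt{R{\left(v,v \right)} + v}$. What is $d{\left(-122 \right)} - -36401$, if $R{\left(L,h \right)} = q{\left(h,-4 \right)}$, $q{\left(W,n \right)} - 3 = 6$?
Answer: $36401 + i \sqrt{113} \approx 36401.0 + 10.63 i$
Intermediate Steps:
$q{\left(W,n \right)} = 9$ ($q{\left(W,n \right)} = 3 + 6 = 9$)
$R{\left(L,h \right)} = 9$
$d{\left(v \right)} = \sqrt{9 + v}$
$d{\left(-122 \right)} - -36401 = \sqrt{9 - 122} - -36401 = \sqrt{-113} + 36401 = i \sqrt{113} + 36401 = 36401 + i \sqrt{113}$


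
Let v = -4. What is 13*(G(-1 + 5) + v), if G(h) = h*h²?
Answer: 780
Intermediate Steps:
G(h) = h³
13*(G(-1 + 5) + v) = 13*((-1 + 5)³ - 4) = 13*(4³ - 4) = 13*(64 - 4) = 13*60 = 780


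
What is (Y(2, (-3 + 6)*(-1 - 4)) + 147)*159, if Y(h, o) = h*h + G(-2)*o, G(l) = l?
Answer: 28779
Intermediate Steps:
Y(h, o) = h² - 2*o (Y(h, o) = h*h - 2*o = h² - 2*o)
(Y(2, (-3 + 6)*(-1 - 4)) + 147)*159 = ((2² - 2*(-3 + 6)*(-1 - 4)) + 147)*159 = ((4 - 6*(-5)) + 147)*159 = ((4 - 2*(-15)) + 147)*159 = ((4 + 30) + 147)*159 = (34 + 147)*159 = 181*159 = 28779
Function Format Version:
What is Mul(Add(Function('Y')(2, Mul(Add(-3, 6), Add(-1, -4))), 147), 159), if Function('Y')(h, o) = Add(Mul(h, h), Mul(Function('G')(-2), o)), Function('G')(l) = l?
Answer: 28779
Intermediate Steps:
Function('Y')(h, o) = Add(Pow(h, 2), Mul(-2, o)) (Function('Y')(h, o) = Add(Mul(h, h), Mul(-2, o)) = Add(Pow(h, 2), Mul(-2, o)))
Mul(Add(Function('Y')(2, Mul(Add(-3, 6), Add(-1, -4))), 147), 159) = Mul(Add(Add(Pow(2, 2), Mul(-2, Mul(Add(-3, 6), Add(-1, -4)))), 147), 159) = Mul(Add(Add(4, Mul(-2, Mul(3, -5))), 147), 159) = Mul(Add(Add(4, Mul(-2, -15)), 147), 159) = Mul(Add(Add(4, 30), 147), 159) = Mul(Add(34, 147), 159) = Mul(181, 159) = 28779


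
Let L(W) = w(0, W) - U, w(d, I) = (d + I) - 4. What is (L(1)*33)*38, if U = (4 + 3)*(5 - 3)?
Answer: -21318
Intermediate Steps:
w(d, I) = -4 + I + d (w(d, I) = (I + d) - 4 = -4 + I + d)
U = 14 (U = 7*2 = 14)
L(W) = -18 + W (L(W) = (-4 + W + 0) - 1*14 = (-4 + W) - 14 = -18 + W)
(L(1)*33)*38 = ((-18 + 1)*33)*38 = -17*33*38 = -561*38 = -21318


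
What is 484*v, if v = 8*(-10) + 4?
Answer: -36784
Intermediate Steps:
v = -76 (v = -80 + 4 = -76)
484*v = 484*(-76) = -36784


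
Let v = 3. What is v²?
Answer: 9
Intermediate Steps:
v² = 3² = 9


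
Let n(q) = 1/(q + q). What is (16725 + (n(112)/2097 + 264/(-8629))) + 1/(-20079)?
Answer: 151241793511449379/9042874176672 ≈ 16725.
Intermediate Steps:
n(q) = 1/(2*q)
(16725 + (n(112)/2097 + 264/(-8629))) + 1/(-20079) = (16725 + (((½)/112)/2097 + 264/(-8629))) + 1/(-20079) = (16725 + (((½)*(1/112))*(1/2097) + 264*(-1/8629))) - 1/20079 = (16725 + ((1/224)*(1/2097) - 264/8629)) - 1/20079 = (16725 + (1/469728 - 264/8629)) - 1/20079 = (16725 - 123999563/4053282912) - 1/20079 = 67791032703637/4053282912 - 1/20079 = 151241793511449379/9042874176672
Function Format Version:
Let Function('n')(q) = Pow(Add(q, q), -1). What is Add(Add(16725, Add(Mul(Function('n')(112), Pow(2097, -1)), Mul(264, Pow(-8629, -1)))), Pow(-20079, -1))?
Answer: Rational(151241793511449379, 9042874176672) ≈ 16725.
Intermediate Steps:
Function('n')(q) = Mul(Rational(1, 2), Pow(q, -1)) (Function('n')(q) = Pow(Mul(2, q), -1) = Mul(Rational(1, 2), Pow(q, -1)))
Add(Add(16725, Add(Mul(Function('n')(112), Pow(2097, -1)), Mul(264, Pow(-8629, -1)))), Pow(-20079, -1)) = Add(Add(16725, Add(Mul(Mul(Rational(1, 2), Pow(112, -1)), Pow(2097, -1)), Mul(264, Pow(-8629, -1)))), Pow(-20079, -1)) = Add(Add(16725, Add(Mul(Mul(Rational(1, 2), Rational(1, 112)), Rational(1, 2097)), Mul(264, Rational(-1, 8629)))), Rational(-1, 20079)) = Add(Add(16725, Add(Mul(Rational(1, 224), Rational(1, 2097)), Rational(-264, 8629))), Rational(-1, 20079)) = Add(Add(16725, Add(Rational(1, 469728), Rational(-264, 8629))), Rational(-1, 20079)) = Add(Add(16725, Rational(-123999563, 4053282912)), Rational(-1, 20079)) = Add(Rational(67791032703637, 4053282912), Rational(-1, 20079)) = Rational(151241793511449379, 9042874176672)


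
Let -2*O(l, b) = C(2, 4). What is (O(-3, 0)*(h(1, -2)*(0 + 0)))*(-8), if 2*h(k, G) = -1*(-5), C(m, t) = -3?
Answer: 0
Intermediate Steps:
O(l, b) = 3/2 (O(l, b) = -½*(-3) = 3/2)
h(k, G) = 5/2 (h(k, G) = (-1*(-5))/2 = (½)*5 = 5/2)
(O(-3, 0)*(h(1, -2)*(0 + 0)))*(-8) = (3*(5*(0 + 0)/2)/2)*(-8) = (3*((5/2)*0)/2)*(-8) = ((3/2)*0)*(-8) = 0*(-8) = 0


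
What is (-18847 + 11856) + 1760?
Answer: -5231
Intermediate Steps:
(-18847 + 11856) + 1760 = -6991 + 1760 = -5231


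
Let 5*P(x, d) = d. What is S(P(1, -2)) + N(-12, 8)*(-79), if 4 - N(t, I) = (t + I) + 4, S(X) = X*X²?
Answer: -39508/125 ≈ -316.06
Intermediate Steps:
P(x, d) = d/5
S(X) = X³
N(t, I) = -I - t (N(t, I) = 4 - ((t + I) + 4) = 4 - ((I + t) + 4) = 4 - (4 + I + t) = 4 + (-4 - I - t) = -I - t)
S(P(1, -2)) + N(-12, 8)*(-79) = ((⅕)*(-2))³ + (-1*8 - 1*(-12))*(-79) = (-⅖)³ + (-8 + 12)*(-79) = -8/125 + 4*(-79) = -8/125 - 316 = -39508/125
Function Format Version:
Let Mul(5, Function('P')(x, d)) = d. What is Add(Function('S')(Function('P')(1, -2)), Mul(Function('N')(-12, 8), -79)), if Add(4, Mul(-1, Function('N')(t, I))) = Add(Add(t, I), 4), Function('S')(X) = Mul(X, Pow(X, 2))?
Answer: Rational(-39508, 125) ≈ -316.06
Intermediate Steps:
Function('P')(x, d) = Mul(Rational(1, 5), d)
Function('S')(X) = Pow(X, 3)
Function('N')(t, I) = Add(Mul(-1, I), Mul(-1, t)) (Function('N')(t, I) = Add(4, Mul(-1, Add(Add(t, I), 4))) = Add(4, Mul(-1, Add(Add(I, t), 4))) = Add(4, Mul(-1, Add(4, I, t))) = Add(4, Add(-4, Mul(-1, I), Mul(-1, t))) = Add(Mul(-1, I), Mul(-1, t)))
Add(Function('S')(Function('P')(1, -2)), Mul(Function('N')(-12, 8), -79)) = Add(Pow(Mul(Rational(1, 5), -2), 3), Mul(Add(Mul(-1, 8), Mul(-1, -12)), -79)) = Add(Pow(Rational(-2, 5), 3), Mul(Add(-8, 12), -79)) = Add(Rational(-8, 125), Mul(4, -79)) = Add(Rational(-8, 125), -316) = Rational(-39508, 125)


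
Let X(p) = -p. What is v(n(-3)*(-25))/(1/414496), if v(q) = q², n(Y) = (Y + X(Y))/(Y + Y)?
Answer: 0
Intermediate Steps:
n(Y) = 0 (n(Y) = (Y - Y)/(Y + Y) = 0/((2*Y)) = 0*(1/(2*Y)) = 0)
v(n(-3)*(-25))/(1/414496) = (0*(-25))²/(1/414496) = 0²/(1/414496) = 0*414496 = 0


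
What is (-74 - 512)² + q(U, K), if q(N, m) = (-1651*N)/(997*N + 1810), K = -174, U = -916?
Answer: 156492012358/455721 ≈ 3.4339e+5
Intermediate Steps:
q(N, m) = -1651*N/(1810 + 997*N) (q(N, m) = (-1651*N)/(1810 + 997*N) = -1651*N/(1810 + 997*N))
(-74 - 512)² + q(U, K) = (-74 - 512)² - 1651*(-916)/(1810 + 997*(-916)) = (-586)² - 1651*(-916)/(1810 - 913252) = 343396 - 1651*(-916)/(-911442) = 343396 - 1651*(-916)*(-1/911442) = 343396 - 756158/455721 = 156492012358/455721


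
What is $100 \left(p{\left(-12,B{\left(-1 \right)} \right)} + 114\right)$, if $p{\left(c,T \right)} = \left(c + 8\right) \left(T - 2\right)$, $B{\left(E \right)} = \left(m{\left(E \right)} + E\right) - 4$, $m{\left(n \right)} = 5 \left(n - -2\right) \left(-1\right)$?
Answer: $16200$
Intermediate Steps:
$m{\left(n \right)} = -10 - 5 n$ ($m{\left(n \right)} = 5 \left(n + 2\right) \left(-1\right) = 5 \left(2 + n\right) \left(-1\right) = \left(10 + 5 n\right) \left(-1\right) = -10 - 5 n$)
$B{\left(E \right)} = -14 - 4 E$ ($B{\left(E \right)} = \left(\left(-10 - 5 E\right) + E\right) - 4 = \left(-10 - 4 E\right) - 4 = -14 - 4 E$)
$p{\left(c,T \right)} = \left(-2 + T\right) \left(8 + c\right)$ ($p{\left(c,T \right)} = \left(8 + c\right) \left(-2 + T\right) = \left(-2 + T\right) \left(8 + c\right)$)
$100 \left(p{\left(-12,B{\left(-1 \right)} \right)} + 114\right) = 100 \left(\left(-16 - -24 + 8 \left(-14 - -4\right) + \left(-14 - -4\right) \left(-12\right)\right) + 114\right) = 100 \left(\left(-16 + 24 + 8 \left(-14 + 4\right) + \left(-14 + 4\right) \left(-12\right)\right) + 114\right) = 100 \left(\left(-16 + 24 + 8 \left(-10\right) - -120\right) + 114\right) = 100 \left(\left(-16 + 24 - 80 + 120\right) + 114\right) = 100 \left(48 + 114\right) = 100 \cdot 162 = 16200$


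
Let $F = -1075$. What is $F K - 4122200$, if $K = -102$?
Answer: $-4012550$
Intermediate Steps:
$F K - 4122200 = \left(-1075\right) \left(-102\right) - 4122200 = 109650 - 4122200 = -4012550$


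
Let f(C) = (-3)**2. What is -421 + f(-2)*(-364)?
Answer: -3697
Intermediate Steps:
f(C) = 9
-421 + f(-2)*(-364) = -421 + 9*(-364) = -421 - 3276 = -3697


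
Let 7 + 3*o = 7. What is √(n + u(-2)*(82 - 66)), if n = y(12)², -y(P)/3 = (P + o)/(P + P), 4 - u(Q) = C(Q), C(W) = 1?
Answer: √201/2 ≈ 7.0887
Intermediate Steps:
u(Q) = 3 (u(Q) = 4 - 1*1 = 4 - 1 = 3)
o = 0 (o = -7/3 + (⅓)*7 = -7/3 + 7/3 = 0)
y(P) = -3/2 (y(P) = -3*(P + 0)/(P + P) = -3*P/(2*P) = -3*P*1/(2*P) = -3*½ = -3/2)
n = 9/4 (n = (-3/2)² = 9/4 ≈ 2.2500)
√(n + u(-2)*(82 - 66)) = √(9/4 + 3*(82 - 66)) = √(9/4 + 3*16) = √(9/4 + 48) = √(201/4) = √201/2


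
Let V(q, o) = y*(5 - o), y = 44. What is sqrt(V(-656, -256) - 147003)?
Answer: I*sqrt(135519) ≈ 368.13*I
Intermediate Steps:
V(q, o) = 220 - 44*o (V(q, o) = 44*(5 - o) = 220 - 44*o)
sqrt(V(-656, -256) - 147003) = sqrt((220 - 44*(-256)) - 147003) = sqrt((220 + 11264) - 147003) = sqrt(11484 - 147003) = sqrt(-135519) = I*sqrt(135519)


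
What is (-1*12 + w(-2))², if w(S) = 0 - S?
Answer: 100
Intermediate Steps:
w(S) = -S
(-1*12 + w(-2))² = (-1*12 - 1*(-2))² = (-12 + 2)² = (-10)² = 100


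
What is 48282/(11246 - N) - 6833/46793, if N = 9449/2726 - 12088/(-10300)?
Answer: 5106526828834017/1230783263573843 ≈ 4.1490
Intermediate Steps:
N = 32569147/7019450 (N = 9449*(1/2726) - 12088*(-1/10300) = 9449/2726 + 3022/2575 = 32569147/7019450 ≈ 4.6398)
48282/(11246 - N) - 6833/46793 = 48282/(11246 - 1*32569147/7019450) - 6833/46793 = 48282/(11246 - 32569147/7019450) - 6833*1/46793 = 48282/(78908165553/7019450) - 6833/46793 = 48282*(7019450/78908165553) - 6833/46793 = 112971028300/26302721851 - 6833/46793 = 5106526828834017/1230783263573843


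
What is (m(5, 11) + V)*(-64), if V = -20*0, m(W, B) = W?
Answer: -320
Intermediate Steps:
V = 0
(m(5, 11) + V)*(-64) = (5 + 0)*(-64) = 5*(-64) = -320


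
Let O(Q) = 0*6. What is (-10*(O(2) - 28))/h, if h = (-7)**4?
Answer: 40/343 ≈ 0.11662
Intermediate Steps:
O(Q) = 0
h = 2401
(-10*(O(2) - 28))/h = -10*(0 - 28)/2401 = -10*(-28)*(1/2401) = 280*(1/2401) = 40/343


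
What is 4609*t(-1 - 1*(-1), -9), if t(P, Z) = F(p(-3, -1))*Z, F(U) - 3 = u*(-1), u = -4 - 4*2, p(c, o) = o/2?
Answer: -622215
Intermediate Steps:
p(c, o) = o/2 (p(c, o) = o*(1/2) = o/2)
u = -12 (u = -4 - 8 = -12)
F(U) = 15 (F(U) = 3 - 12*(-1) = 3 + 12 = 15)
t(P, Z) = 15*Z
4609*t(-1 - 1*(-1), -9) = 4609*(15*(-9)) = 4609*(-135) = -622215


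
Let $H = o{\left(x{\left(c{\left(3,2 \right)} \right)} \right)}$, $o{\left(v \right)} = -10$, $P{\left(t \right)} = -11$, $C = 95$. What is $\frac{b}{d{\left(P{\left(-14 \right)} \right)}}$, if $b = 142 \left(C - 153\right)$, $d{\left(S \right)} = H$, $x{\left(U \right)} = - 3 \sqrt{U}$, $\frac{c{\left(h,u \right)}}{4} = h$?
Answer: $\frac{4118}{5} \approx 823.6$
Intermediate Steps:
$c{\left(h,u \right)} = 4 h$
$H = -10$
$d{\left(S \right)} = -10$
$b = -8236$ ($b = 142 \left(95 - 153\right) = 142 \left(-58\right) = -8236$)
$\frac{b}{d{\left(P{\left(-14 \right)} \right)}} = - \frac{8236}{-10} = \left(-8236\right) \left(- \frac{1}{10}\right) = \frac{4118}{5}$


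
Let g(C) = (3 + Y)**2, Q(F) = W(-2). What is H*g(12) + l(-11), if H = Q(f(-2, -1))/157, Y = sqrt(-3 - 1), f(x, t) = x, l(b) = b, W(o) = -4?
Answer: -1747/157 - 48*I/157 ≈ -11.127 - 0.30573*I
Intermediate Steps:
Y = 2*I (Y = sqrt(-4) = 2*I ≈ 2.0*I)
Q(F) = -4
g(C) = (3 + 2*I)**2
H = -4/157 ≈ -0.025478
H*g(12) + l(-11) = -4*(5 + 12*I)/157 - 11 = (-20/157 - 48*I/157) - 11 = -1747/157 - 48*I/157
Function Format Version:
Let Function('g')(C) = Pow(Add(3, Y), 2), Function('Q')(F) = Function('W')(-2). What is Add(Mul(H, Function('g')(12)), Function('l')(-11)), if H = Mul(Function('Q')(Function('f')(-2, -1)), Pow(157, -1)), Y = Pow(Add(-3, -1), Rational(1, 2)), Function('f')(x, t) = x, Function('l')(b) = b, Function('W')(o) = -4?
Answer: Add(Rational(-1747, 157), Mul(Rational(-48, 157), I)) ≈ Add(-11.127, Mul(-0.30573, I))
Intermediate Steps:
Y = Mul(2, I) (Y = Pow(-4, Rational(1, 2)) = Mul(2, I) ≈ Mul(2.0000, I))
Function('Q')(F) = -4
Function('g')(C) = Pow(Add(3, Mul(2, I)), 2)
H = Rational(-4, 157) (H = Mul(-4, Pow(157, -1)) = Mul(-4, Rational(1, 157)) = Rational(-4, 157) ≈ -0.025478)
Add(Mul(H, Function('g')(12)), Function('l')(-11)) = Add(Mul(Rational(-4, 157), Add(5, Mul(12, I))), -11) = Add(Add(Rational(-20, 157), Mul(Rational(-48, 157), I)), -11) = Add(Rational(-1747, 157), Mul(Rational(-48, 157), I))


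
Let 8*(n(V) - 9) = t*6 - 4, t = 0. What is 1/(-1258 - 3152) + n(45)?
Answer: 18742/2205 ≈ 8.4998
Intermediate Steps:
n(V) = 17/2 (n(V) = 9 + (0*6 - 4)/8 = 9 + (0 - 4)/8 = 9 + (⅛)*(-4) = 9 - ½ = 17/2)
1/(-1258 - 3152) + n(45) = 1/(-1258 - 3152) + 17/2 = 1/(-4410) + 17/2 = -1/4410 + 17/2 = 18742/2205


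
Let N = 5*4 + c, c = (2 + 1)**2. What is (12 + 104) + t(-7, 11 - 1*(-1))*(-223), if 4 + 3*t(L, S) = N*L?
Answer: 15503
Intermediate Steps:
c = 9 (c = 3**2 = 9)
N = 29 (N = 5*4 + 9 = 20 + 9 = 29)
t(L, S) = -4/3 + 29*L/3 (t(L, S) = -4/3 + (29*L)/3 = -4/3 + 29*L/3)
(12 + 104) + t(-7, 11 - 1*(-1))*(-223) = (12 + 104) + (-4/3 + (29/3)*(-7))*(-223) = 116 + (-4/3 - 203/3)*(-223) = 116 - 69*(-223) = 116 + 15387 = 15503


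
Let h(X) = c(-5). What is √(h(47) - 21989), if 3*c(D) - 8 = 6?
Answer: I*√197859/3 ≈ 148.27*I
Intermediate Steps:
c(D) = 14/3 (c(D) = 8/3 + (⅓)*6 = 8/3 + 2 = 14/3)
h(X) = 14/3
√(h(47) - 21989) = √(14/3 - 21989) = √(-65953/3) = I*√197859/3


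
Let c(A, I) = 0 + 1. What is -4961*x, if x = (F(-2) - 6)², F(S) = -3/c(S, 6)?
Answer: -401841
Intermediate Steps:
c(A, I) = 1
F(S) = -3 (F(S) = -3/1 = -3*1 = -3)
x = 81 (x = (-3 - 6)² = (-9)² = 81)
-4961*x = -4961*81 = -401841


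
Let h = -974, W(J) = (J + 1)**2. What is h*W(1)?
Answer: -3896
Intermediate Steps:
W(J) = (1 + J)**2
h*W(1) = -974*(1 + 1)**2 = -974*2**2 = -974*4 = -3896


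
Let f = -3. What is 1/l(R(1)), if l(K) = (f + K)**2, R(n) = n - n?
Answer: 1/9 ≈ 0.11111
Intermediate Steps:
R(n) = 0
l(K) = (-3 + K)**2
1/l(R(1)) = 1/((-3 + 0)**2) = 1/((-3)**2) = 1/9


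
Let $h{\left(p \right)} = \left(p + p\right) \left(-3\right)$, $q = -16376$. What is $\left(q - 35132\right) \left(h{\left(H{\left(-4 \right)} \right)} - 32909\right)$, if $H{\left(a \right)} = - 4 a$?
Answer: $1700021540$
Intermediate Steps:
$h{\left(p \right)} = - 6 p$ ($h{\left(p \right)} = 2 p \left(-3\right) = - 6 p$)
$\left(q - 35132\right) \left(h{\left(H{\left(-4 \right)} \right)} - 32909\right) = \left(-16376 - 35132\right) \left(- 6 \left(\left(-4\right) \left(-4\right)\right) - 32909\right) = - 51508 \left(\left(-6\right) 16 - 32909\right) = - 51508 \left(-96 - 32909\right) = \left(-51508\right) \left(-33005\right) = 1700021540$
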